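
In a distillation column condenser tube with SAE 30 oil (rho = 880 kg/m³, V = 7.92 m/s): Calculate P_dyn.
Formula: P_{dyn} = \frac{1}{2} \rho V^2
P_dyn = 0.5·880·7.92²/1000 = 27.6 kPa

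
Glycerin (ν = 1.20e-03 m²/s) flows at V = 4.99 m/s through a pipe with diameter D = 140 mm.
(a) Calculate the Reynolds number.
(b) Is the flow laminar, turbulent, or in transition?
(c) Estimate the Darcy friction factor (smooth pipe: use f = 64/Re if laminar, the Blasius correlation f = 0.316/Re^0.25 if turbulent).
(a) Re = V·D/ν = 4.99·0.14/1.20e-03 = 582.17
(b) Flow regime: laminar (Re < 2300)
(c) Friction factor: f = 64/Re = 64/582.17 = 0.1099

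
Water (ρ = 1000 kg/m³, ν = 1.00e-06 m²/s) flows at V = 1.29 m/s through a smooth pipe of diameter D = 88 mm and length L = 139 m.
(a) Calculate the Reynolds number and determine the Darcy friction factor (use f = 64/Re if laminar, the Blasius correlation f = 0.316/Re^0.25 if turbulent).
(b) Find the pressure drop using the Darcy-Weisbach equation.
(a) Re = V·D/ν = 1.29·0.088/1.00e-06 = 113520 → turbulent (Re > 4000); f = 0.316/Re^0.25 = 0.316/113520^0.25 = 0.017215 (Blasius is strictly valid for Re ≲ 1e5; used here as the smooth-pipe estimate the problem specifies)
(b) Darcy-Weisbach: ΔP = f·(L/D)·½ρV²/1000 = 0.017215·(139/0.088)·½·1000·1.29²/1000 = 22.62 kPa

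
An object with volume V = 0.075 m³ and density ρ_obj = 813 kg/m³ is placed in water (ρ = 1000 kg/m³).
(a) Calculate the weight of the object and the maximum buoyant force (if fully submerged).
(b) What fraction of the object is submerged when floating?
(a) W=rho_obj*g*V=813*9.81*0.075=598.2 N; F_B(max)=rho*g*V=1000*9.81*0.075=735.8 N
(b) Floating fraction=rho_obj/rho=813/1000=0.813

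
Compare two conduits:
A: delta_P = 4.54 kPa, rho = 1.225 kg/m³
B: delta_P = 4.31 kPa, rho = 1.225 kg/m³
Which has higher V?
V(A) = 86.09 m/s, V(B) = 83.89 m/s. Answer: A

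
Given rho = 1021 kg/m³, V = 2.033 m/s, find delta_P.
Formula: V = \sqrt{\frac{2 \Delta P}{\rho}}
Substituting knowns: 2.033 = √(2·(delta_P·1000)/1021)
Solving for delta_P: delta_P = 2.033²·1021/2/1000 = 2.11 kPa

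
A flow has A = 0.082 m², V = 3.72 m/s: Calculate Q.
Formula: Q = A V
Q = 0.082·3.72·1000 = 305 L/s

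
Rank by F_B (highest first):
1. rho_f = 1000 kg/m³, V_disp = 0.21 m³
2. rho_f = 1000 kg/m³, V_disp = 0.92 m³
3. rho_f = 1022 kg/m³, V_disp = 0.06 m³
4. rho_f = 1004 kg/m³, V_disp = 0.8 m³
Case 1: F_B = 2060 N
Case 2: F_B = 9025 N
Case 3: F_B = 601.5 N
Case 4: F_B = 7879 N
Ranking (highest first): 2, 4, 1, 3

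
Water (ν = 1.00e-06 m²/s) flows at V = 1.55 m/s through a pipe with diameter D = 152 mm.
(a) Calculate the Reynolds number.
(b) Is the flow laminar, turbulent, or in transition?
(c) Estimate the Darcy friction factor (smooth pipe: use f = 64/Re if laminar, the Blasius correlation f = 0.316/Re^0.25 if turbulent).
(a) Re = V·D/ν = 1.55·0.152/1.00e-06 = 235600
(b) Flow regime: turbulent (Re > 4000)
(c) Friction factor: f = 0.316/Re^0.25 = 0.316/235600^0.25 = 0.01434 (Blasius is strictly valid for Re ≲ 1e5; used here as the smooth-pipe estimate the problem specifies)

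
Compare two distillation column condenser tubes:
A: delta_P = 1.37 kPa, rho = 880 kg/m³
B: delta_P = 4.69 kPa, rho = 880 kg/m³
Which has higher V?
V(A) = 1.765 m/s, V(B) = 3.265 m/s. Answer: B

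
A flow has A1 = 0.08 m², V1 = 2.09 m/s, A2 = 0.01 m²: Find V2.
Formula: V_2 = \frac{A_1 V_1}{A_2}
V2 = 0.08·2.09/0.01 = 16.72 m/s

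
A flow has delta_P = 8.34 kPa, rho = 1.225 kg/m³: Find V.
Formula: V = \sqrt{\frac{2 \Delta P}{\rho}}
V = √(2·(8.34·1000)/1.225) = 116.7 m/s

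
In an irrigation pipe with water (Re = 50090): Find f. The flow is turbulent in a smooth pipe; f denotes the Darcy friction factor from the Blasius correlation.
Formula: f = \frac{0.316}{Re^{0.25}}
f = 0.316/50090^0.25 = 0.02112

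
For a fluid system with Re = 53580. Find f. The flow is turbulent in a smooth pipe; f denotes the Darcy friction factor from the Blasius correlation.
Formula: f = \frac{0.316}{Re^{0.25}}
f = 0.316/53580^0.25 = 0.02077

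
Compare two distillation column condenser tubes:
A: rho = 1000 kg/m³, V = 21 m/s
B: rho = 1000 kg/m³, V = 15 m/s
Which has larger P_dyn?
P_dyn(A) = 220.5 kPa, P_dyn(B) = 112.5 kPa. Answer: A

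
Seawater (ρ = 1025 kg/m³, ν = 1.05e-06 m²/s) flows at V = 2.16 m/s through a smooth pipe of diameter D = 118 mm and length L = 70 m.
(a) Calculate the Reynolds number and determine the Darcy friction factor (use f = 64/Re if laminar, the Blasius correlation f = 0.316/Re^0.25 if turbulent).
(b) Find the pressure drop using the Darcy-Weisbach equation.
(a) Re = V·D/ν = 2.16·0.118/1.05e-06 = 242740 → turbulent (Re > 4000); f = 0.316/Re^0.25 = 0.316/242740^0.25 = 0.014236 (Blasius is strictly valid for Re ≲ 1e5; used here as the smooth-pipe estimate the problem specifies)
(b) Darcy-Weisbach: ΔP = f·(L/D)·½ρV²/1000 = 0.014236·(70/0.118)·½·1025·2.16²/1000 = 20.19 kPa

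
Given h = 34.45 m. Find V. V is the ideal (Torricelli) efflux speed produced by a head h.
Formula: V = \sqrt{2 g h}
V = √(2·9.81·34.45) = 26 m/s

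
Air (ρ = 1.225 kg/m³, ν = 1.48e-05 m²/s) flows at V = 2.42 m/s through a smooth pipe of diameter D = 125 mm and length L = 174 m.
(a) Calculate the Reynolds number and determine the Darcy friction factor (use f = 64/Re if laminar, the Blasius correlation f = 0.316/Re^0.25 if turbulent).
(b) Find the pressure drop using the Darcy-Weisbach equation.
(a) Re = V·D/ν = 2.42·0.125/1.48e-05 = 20439 → turbulent (Re > 4000); f = 0.316/Re^0.25 = 0.316/20439^0.25 = 0.026428
(b) Darcy-Weisbach: ΔP = f·(L/D)·½ρV²/1000 = 0.026428·(174/0.125)·½·1.225·2.42²/1000 = 0.132 kPa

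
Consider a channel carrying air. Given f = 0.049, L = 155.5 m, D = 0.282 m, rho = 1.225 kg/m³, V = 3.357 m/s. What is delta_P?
Formula: \Delta P = f \frac{L}{D} \frac{\rho V^2}{2}
delta_P = 0.049·(155.5/0.282)·0.5·1.225·3.357²/1000 = 0.1865 kPa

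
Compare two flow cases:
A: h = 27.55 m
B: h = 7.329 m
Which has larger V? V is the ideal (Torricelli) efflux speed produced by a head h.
V(A) = 23.25 m/s, V(B) = 11.99 m/s. Answer: A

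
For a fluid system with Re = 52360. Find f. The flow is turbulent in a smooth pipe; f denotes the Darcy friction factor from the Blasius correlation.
Formula: f = \frac{0.316}{Re^{0.25}}
f = 0.316/52360^0.25 = 0.02089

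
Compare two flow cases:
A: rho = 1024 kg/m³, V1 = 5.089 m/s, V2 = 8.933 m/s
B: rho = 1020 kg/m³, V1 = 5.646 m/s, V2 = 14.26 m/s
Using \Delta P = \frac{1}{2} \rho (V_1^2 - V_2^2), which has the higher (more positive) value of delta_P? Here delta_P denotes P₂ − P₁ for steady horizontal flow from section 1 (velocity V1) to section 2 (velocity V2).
delta_P(A) = -27.6 kPa, delta_P(B) = -87.45 kPa. Answer: A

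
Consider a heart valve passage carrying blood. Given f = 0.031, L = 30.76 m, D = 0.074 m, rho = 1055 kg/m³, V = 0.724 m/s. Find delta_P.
Formula: \Delta P = f \frac{L}{D} \frac{\rho V^2}{2}
delta_P = 0.031·(30.76/0.074)·0.5·1055·0.724²/1000 = 3.563 kPa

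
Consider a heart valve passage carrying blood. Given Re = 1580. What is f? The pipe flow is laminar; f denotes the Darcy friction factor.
Formula: f = \frac{64}{Re}
f = 64/1580 = 0.04051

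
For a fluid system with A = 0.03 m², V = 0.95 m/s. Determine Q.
Formula: Q = A V
Q = 0.03·0.95·1000 = 28.5 L/s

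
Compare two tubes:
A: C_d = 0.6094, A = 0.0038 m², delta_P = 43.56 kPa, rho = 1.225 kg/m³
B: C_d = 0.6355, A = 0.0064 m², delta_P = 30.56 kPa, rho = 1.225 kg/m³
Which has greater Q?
Q(A) = 617.6 L/s, Q(B) = 908.5 L/s. Answer: B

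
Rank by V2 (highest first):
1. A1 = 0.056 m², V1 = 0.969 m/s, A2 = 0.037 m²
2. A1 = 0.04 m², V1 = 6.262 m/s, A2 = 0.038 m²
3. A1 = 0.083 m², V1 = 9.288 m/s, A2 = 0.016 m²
Case 1: V2 = 1.467 m/s
Case 2: V2 = 6.592 m/s
Case 3: V2 = 48.18 m/s
Ranking (highest first): 3, 2, 1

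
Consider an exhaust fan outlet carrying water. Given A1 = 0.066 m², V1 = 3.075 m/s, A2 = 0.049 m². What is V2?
Formula: V_2 = \frac{A_1 V_1}{A_2}
V2 = 0.066·3.075/0.049 = 4.142 m/s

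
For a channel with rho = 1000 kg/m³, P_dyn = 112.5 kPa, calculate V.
Formula: P_{dyn} = \frac{1}{2} \rho V^2
Substituting knowns: 112.5 = 0.5·1000·V²/1000
Solving for V: V = √(2·(112.5·1000)/1000) = 15 m/s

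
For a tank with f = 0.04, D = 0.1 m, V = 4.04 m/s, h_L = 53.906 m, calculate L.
Formula: h_L = f \frac{L}{D} \frac{V^2}{2g}
Substituting knowns: 53.906 = 0.04·(L/0.1)·4.04²/(2·9.81)
Solving for L: L = 53.906·2·9.81·0.1/(0.04·4.04²) = 162 m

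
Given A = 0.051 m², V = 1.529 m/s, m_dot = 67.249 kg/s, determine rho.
Formula: \dot{m} = \rho A V
Substituting knowns: 67.249 = rho·0.051·1.529
Solving for rho: rho = 67.249/(0.051·1.529) = 862.4 kg/m³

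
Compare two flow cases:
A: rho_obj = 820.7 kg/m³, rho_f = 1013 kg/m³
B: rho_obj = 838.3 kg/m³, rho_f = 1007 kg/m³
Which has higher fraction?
fraction(A) = 0.8102, fraction(B) = 0.8325. Answer: B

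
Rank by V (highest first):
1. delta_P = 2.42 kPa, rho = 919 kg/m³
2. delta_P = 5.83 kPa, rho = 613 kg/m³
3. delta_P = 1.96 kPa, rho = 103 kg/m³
Case 1: V = 2.295 m/s
Case 2: V = 4.361 m/s
Case 3: V = 6.169 m/s
Ranking (highest first): 3, 2, 1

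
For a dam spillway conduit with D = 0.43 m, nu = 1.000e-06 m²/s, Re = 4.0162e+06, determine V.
Formula: Re = \frac{V D}{\nu}
Substituting knowns: 4.0162e+06 = V·0.43/1.000e-06
Solving for V: V = 4.0162e+06·1.000e-06/0.43 = 9.34 m/s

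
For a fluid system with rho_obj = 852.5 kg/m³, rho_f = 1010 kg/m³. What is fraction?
Formula: f_{sub} = \frac{\rho_{obj}}{\rho_f}
fraction = 852.5/1010 = 0.8441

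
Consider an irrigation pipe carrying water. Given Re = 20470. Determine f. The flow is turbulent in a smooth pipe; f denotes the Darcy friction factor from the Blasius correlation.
Formula: f = \frac{0.316}{Re^{0.25}}
f = 0.316/20470^0.25 = 0.02642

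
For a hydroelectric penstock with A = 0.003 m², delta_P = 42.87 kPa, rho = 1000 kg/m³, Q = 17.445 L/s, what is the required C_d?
Formula: Q = C_d A \sqrt{\frac{2 \Delta P}{\rho}}
Substituting knowns: 17.445 = C_d·0.003·√(2·(42.87·1000)/1000)·1000
Solving for C_d: C_d = (17.445/1000)/(0.003·√(2·(42.87·1000)/1000)) = 0.628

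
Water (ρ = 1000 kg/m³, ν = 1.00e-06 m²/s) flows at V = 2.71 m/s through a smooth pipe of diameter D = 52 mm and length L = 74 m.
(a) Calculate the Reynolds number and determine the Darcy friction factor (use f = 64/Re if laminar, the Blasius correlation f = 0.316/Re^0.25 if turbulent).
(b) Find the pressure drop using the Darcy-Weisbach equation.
(a) Re = V·D/ν = 2.71·0.052/1.00e-06 = 140920 → turbulent (Re > 4000); f = 0.316/Re^0.25 = 0.316/140920^0.25 = 0.01631 (Blasius is strictly valid for Re ≲ 1e5; used here as the smooth-pipe estimate the problem specifies)
(b) Darcy-Weisbach: ΔP = f·(L/D)·½ρV²/1000 = 0.01631·(74/0.052)·½·1000·2.71²/1000 = 85.23 kPa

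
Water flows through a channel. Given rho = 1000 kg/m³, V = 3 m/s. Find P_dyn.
Formula: P_{dyn} = \frac{1}{2} \rho V^2
P_dyn = 0.5·1000·3²/1000 = 4.5 kPa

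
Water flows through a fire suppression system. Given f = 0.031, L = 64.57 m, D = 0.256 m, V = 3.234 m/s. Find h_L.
Formula: h_L = f \frac{L}{D} \frac{V^2}{2g}
h_L = 0.031·(64.57/0.256)·3.234²/(2·9.81) = 4.168 m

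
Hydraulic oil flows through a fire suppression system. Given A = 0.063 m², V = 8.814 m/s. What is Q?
Formula: Q = A V
Q = 0.063·8.814·1000 = 555.3 L/s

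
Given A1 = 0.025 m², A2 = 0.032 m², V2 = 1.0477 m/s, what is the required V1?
Formula: V_2 = \frac{A_1 V_1}{A_2}
Substituting knowns: 1.0477 = 0.025·V1/0.032
Solving for V1: V1 = 1.0477·0.032/0.025 = 1.341 m/s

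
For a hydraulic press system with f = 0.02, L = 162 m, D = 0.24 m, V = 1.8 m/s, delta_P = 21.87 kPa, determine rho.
Formula: \Delta P = f \frac{L}{D} \frac{\rho V^2}{2}
Substituting knowns: 21.87 = 0.02·(162/0.24)·0.5·rho·1.8²/1000
Solving for rho: rho = (21.87·1000)/(0.02·(162/0.24)·0.5·1.8²) = 1000 kg/m³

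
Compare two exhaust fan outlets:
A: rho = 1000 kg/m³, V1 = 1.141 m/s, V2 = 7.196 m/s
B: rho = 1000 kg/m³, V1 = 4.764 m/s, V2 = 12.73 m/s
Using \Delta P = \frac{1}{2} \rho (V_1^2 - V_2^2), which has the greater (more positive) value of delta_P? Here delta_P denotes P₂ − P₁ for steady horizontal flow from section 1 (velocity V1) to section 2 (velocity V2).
delta_P(A) = -25.24 kPa, delta_P(B) = -69.68 kPa. Answer: A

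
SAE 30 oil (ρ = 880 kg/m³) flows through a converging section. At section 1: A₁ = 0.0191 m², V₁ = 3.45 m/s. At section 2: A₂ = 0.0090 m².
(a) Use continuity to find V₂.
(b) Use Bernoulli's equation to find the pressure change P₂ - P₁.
(a) Continuity: A₁V₁=A₂V₂ -> V₂=A₁V₁/A₂=0.0191*3.45/0.0090=7.32 m/s
(b) Bernoulli: P₂-P₁=0.5*rho*(V₁^2-V₂^2)/1000=0.5*880*(3.45^2-7.32^2)/1000=-18.34 kPa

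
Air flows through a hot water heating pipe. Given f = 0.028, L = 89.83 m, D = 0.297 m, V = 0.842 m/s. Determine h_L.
Formula: h_L = f \frac{L}{D} \frac{V^2}{2g}
h_L = 0.028·(89.83/0.297)·0.842²/(2·9.81) = 0.306 m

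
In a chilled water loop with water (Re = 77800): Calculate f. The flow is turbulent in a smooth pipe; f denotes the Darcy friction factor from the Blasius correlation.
Formula: f = \frac{0.316}{Re^{0.25}}
f = 0.316/77800^0.25 = 0.01892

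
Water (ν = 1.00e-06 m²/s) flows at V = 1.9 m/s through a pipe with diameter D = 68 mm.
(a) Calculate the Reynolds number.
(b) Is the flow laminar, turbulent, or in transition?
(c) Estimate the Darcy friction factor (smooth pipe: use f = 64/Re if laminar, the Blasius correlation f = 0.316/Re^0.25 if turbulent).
(a) Re = V·D/ν = 1.9·0.068/1.00e-06 = 129200
(b) Flow regime: turbulent (Re > 4000)
(c) Friction factor: f = 0.316/Re^0.25 = 0.316/129200^0.25 = 0.01667 (Blasius is strictly valid for Re ≲ 1e5; used here as the smooth-pipe estimate the problem specifies)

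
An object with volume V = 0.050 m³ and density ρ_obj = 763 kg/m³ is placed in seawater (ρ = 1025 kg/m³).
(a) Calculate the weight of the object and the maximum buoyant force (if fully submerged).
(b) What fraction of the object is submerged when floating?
(a) W=rho_obj*g*V=763*9.81*0.050=374.3 N; F_B(max)=rho*g*V=1025*9.81*0.050=502.8 N
(b) Floating fraction=rho_obj/rho=763/1025=0.744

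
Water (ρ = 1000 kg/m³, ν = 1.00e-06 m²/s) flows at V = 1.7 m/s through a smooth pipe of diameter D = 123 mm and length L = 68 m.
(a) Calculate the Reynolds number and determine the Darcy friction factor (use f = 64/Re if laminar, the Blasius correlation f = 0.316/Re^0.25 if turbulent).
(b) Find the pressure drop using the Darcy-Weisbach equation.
(a) Re = V·D/ν = 1.7·0.123/1.00e-06 = 209100 → turbulent (Re > 4000); f = 0.316/Re^0.25 = 0.316/209100^0.25 = 0.014777 (Blasius is strictly valid for Re ≲ 1e5; used here as the smooth-pipe estimate the problem specifies)
(b) Darcy-Weisbach: ΔP = f·(L/D)·½ρV²/1000 = 0.014777·(68/0.123)·½·1000·1.7²/1000 = 11.8 kPa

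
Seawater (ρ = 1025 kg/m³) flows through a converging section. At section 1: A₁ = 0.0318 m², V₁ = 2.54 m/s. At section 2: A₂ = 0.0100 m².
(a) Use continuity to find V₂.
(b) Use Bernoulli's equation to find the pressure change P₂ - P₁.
(a) Continuity: A₁V₁=A₂V₂ -> V₂=A₁V₁/A₂=0.0318*2.54/0.0100=8.08 m/s
(b) Bernoulli: P₂-P₁=0.5*rho*(V₁^2-V₂^2)/1000=0.5*1025*(2.54^2-8.08^2)/1000=-30.15 kPa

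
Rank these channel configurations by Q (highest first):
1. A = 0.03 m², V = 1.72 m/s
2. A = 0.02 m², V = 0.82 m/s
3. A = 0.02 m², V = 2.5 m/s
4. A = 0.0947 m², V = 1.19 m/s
Case 1: Q = 51.6 L/s
Case 2: Q = 16.4 L/s
Case 3: Q = 50 L/s
Case 4: Q = 112.7 L/s
Ranking (highest first): 4, 1, 3, 2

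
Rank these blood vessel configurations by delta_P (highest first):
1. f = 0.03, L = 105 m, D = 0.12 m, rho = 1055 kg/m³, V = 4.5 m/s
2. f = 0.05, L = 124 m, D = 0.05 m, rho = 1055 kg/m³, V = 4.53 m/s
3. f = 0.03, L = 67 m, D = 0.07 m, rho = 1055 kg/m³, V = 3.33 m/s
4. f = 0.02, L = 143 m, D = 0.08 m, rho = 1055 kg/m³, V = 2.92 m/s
Case 1: delta_P = 280.4 kPa
Case 2: delta_P = 1342 kPa
Case 3: delta_P = 168 kPa
Case 4: delta_P = 160.8 kPa
Ranking (highest first): 2, 1, 3, 4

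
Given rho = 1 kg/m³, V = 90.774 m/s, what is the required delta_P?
Formula: V = \sqrt{\frac{2 \Delta P}{\rho}}
Substituting knowns: 90.774 = √(2·(delta_P·1000)/1)
Solving for delta_P: delta_P = 90.774²·1/2/1000 = 4.12 kPa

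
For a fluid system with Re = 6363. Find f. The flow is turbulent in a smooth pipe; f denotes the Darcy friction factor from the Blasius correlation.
Formula: f = \frac{0.316}{Re^{0.25}}
f = 0.316/6363^0.25 = 0.03538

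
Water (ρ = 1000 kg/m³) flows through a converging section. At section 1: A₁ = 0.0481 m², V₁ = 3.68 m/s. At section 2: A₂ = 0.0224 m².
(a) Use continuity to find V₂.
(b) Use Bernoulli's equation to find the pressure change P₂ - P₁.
(a) Continuity: A₁V₁=A₂V₂ -> V₂=A₁V₁/A₂=0.0481*3.68/0.0224=7.90 m/s
(b) Bernoulli: P₂-P₁=0.5*rho*(V₁^2-V₂^2)/1000=0.5*1000*(3.68^2-7.90^2)/1000=-24.43 kPa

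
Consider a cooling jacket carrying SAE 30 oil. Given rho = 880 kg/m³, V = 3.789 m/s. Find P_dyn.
Formula: P_{dyn} = \frac{1}{2} \rho V^2
P_dyn = 0.5·880·3.789²/1000 = 6.317 kPa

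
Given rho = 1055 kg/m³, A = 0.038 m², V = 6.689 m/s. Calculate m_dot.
Formula: \dot{m} = \rho A V
m_dot = 1055·0.038·6.689 = 268.2 kg/s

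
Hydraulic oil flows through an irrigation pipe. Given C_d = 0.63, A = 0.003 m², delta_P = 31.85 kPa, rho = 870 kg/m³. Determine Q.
Formula: Q = C_d A \sqrt{\frac{2 \Delta P}{\rho}}
Q = 0.63·0.003·√(2·(31.85·1000)/870)·1000 = 16.17 L/s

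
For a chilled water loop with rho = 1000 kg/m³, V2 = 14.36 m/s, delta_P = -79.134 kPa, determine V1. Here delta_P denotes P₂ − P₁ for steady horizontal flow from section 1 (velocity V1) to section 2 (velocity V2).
Formula: \Delta P = \frac{1}{2} \rho (V_1^2 - V_2^2)
Substituting knowns: -79.134 = 0.5·1000·(V1² − 14.36²)/1000
Solving for V1: V1 = √(14.36² + 2·(-79.134·1000)/1000) = 6.924 m/s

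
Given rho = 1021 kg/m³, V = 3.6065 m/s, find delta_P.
Formula: V = \sqrt{\frac{2 \Delta P}{\rho}}
Substituting knowns: 3.6065 = √(2·(delta_P·1000)/1021)
Solving for delta_P: delta_P = 3.6065²·1021/2/1000 = 6.64 kPa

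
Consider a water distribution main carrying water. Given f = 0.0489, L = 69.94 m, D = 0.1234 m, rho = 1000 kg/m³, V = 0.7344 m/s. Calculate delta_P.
Formula: \Delta P = f \frac{L}{D} \frac{\rho V^2}{2}
delta_P = 0.0489·(69.94/0.1234)·0.5·1000·0.7344²/1000 = 7.474 kPa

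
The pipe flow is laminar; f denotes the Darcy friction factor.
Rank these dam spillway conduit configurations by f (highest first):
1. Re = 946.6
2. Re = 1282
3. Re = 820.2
Case 1: f = 0.06761
Case 2: f = 0.04992
Case 3: f = 0.07803
Ranking (highest first): 3, 1, 2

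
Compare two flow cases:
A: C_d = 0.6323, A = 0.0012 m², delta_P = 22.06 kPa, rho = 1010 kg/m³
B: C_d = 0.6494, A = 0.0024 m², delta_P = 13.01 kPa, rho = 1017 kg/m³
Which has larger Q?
Q(A) = 5.015 L/s, Q(B) = 7.883 L/s. Answer: B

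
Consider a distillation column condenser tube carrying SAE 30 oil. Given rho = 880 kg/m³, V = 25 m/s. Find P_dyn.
Formula: P_{dyn} = \frac{1}{2} \rho V^2
P_dyn = 0.5·880·25²/1000 = 275 kPa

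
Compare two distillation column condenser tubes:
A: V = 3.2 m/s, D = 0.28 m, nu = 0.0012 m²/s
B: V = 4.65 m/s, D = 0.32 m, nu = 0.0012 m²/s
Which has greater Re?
Re(A) = 746.7, Re(B) = 1240. Answer: B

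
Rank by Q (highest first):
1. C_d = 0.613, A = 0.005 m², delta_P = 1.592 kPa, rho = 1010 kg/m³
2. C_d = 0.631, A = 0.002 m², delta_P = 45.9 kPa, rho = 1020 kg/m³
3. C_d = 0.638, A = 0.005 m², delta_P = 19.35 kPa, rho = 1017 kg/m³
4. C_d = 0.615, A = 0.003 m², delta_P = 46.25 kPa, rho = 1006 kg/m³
Case 1: Q = 5.442 L/s
Case 2: Q = 11.97 L/s
Case 3: Q = 19.68 L/s
Case 4: Q = 17.69 L/s
Ranking (highest first): 3, 4, 2, 1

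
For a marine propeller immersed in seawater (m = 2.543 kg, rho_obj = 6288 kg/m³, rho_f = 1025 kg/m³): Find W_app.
Formula: W_{app} = mg\left(1 - \frac{\rho_f}{\rho_{obj}}\right)
W_app = 2.543·9.81·(1 − 1025/6288) = 20.88 N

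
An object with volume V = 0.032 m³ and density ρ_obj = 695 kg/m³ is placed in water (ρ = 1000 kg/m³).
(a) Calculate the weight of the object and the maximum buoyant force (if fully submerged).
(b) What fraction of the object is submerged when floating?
(a) W=rho_obj*g*V=695*9.81*0.032=218.2 N; F_B(max)=rho*g*V=1000*9.81*0.032=313.9 N
(b) Floating fraction=rho_obj/rho=695/1000=0.695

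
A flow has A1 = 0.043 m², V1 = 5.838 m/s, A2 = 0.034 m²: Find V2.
Formula: V_2 = \frac{A_1 V_1}{A_2}
V2 = 0.043·5.838/0.034 = 7.383 m/s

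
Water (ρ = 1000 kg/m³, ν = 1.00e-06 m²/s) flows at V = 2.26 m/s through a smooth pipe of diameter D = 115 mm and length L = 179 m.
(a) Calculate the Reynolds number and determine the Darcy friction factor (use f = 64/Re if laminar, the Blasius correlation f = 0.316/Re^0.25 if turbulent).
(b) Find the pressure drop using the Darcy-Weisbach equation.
(a) Re = V·D/ν = 2.26·0.115/1.00e-06 = 259900 → turbulent (Re > 4000); f = 0.316/Re^0.25 = 0.316/259900^0.25 = 0.013995 (Blasius is strictly valid for Re ≲ 1e5; used here as the smooth-pipe estimate the problem specifies)
(b) Darcy-Weisbach: ΔP = f·(L/D)·½ρV²/1000 = 0.013995·(179/0.115)·½·1000·2.26²/1000 = 55.63 kPa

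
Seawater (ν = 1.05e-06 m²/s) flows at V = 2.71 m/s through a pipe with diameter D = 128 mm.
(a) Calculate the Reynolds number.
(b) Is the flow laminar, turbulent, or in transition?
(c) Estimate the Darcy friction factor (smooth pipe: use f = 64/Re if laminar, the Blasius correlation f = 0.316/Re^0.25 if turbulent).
(a) Re = V·D/ν = 2.71·0.128/1.05e-06 = 330360
(b) Flow regime: turbulent (Re > 4000)
(c) Friction factor: f = 0.316/Re^0.25 = 0.316/330360^0.25 = 0.01318 (Blasius is strictly valid for Re ≲ 1e5; used here as the smooth-pipe estimate the problem specifies)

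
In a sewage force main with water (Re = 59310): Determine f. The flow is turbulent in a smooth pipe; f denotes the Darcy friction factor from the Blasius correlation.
Formula: f = \frac{0.316}{Re^{0.25}}
f = 0.316/59310^0.25 = 0.02025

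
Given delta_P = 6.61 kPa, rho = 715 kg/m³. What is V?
Formula: V = \sqrt{\frac{2 \Delta P}{\rho}}
V = √(2·(6.61·1000)/715) = 4.3 m/s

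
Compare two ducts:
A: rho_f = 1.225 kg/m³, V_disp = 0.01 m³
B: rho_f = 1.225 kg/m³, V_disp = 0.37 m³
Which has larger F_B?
F_B(A) = 0.1202 N, F_B(B) = 4.446 N. Answer: B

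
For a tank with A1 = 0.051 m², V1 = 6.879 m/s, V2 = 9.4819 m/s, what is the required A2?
Formula: V_2 = \frac{A_1 V_1}{A_2}
Substituting knowns: 9.4819 = 0.051·6.879/A2
Solving for A2: A2 = 0.051·6.879/9.4819 = 0.037 m²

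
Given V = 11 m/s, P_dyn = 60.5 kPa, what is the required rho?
Formula: P_{dyn} = \frac{1}{2} \rho V^2
Substituting knowns: 60.5 = 0.5·rho·11²/1000
Solving for rho: rho = 2·(60.5·1000)/11² = 1000 kg/m³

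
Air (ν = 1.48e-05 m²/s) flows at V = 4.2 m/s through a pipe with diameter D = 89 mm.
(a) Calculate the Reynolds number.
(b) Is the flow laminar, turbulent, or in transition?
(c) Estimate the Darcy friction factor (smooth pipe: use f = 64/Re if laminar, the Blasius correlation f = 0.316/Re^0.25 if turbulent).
(a) Re = V·D/ν = 4.2·0.089/1.48e-05 = 25257
(b) Flow regime: turbulent (Re > 4000)
(c) Friction factor: f = 0.316/Re^0.25 = 0.316/25257^0.25 = 0.02507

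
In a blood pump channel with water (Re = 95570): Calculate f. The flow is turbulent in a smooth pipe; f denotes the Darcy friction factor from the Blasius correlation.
Formula: f = \frac{0.316}{Re^{0.25}}
f = 0.316/95570^0.25 = 0.01797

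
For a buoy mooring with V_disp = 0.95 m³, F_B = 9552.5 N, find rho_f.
Formula: F_B = \rho_f g V_{disp}
Substituting knowns: 9552.5 = rho_f·9.81·0.95
Solving for rho_f: rho_f = 9552.5/(9.81·0.95) = 1025 kg/m³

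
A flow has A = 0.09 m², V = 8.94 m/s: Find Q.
Formula: Q = A V
Q = 0.09·8.94·1000 = 804.6 L/s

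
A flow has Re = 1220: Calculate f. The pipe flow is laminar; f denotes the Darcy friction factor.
Formula: f = \frac{64}{Re}
f = 64/1220 = 0.05246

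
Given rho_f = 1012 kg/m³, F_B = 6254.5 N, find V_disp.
Formula: F_B = \rho_f g V_{disp}
Substituting knowns: 6254.5 = 1012·9.81·V_disp
Solving for V_disp: V_disp = 6254.5/(1012·9.81) = 0.63 m³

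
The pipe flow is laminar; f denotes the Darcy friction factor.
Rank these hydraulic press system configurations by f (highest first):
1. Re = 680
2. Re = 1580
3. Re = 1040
Case 1: f = 0.09412
Case 2: f = 0.04051
Case 3: f = 0.06154
Ranking (highest first): 1, 3, 2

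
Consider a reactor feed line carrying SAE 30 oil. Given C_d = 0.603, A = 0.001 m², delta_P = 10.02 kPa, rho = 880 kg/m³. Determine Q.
Formula: Q = C_d A \sqrt{\frac{2 \Delta P}{\rho}}
Q = 0.603·0.001·√(2·(10.02·1000)/880)·1000 = 2.878 L/s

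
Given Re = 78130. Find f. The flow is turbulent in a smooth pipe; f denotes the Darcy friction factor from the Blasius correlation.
Formula: f = \frac{0.316}{Re^{0.25}}
f = 0.316/78130^0.25 = 0.0189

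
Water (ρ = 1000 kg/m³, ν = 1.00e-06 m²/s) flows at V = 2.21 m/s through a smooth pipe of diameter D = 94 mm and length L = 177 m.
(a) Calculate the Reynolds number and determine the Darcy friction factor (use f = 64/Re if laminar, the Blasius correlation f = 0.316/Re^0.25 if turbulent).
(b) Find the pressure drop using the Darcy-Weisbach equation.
(a) Re = V·D/ν = 2.21·0.094/1.00e-06 = 207740 → turbulent (Re > 4000); f = 0.316/Re^0.25 = 0.316/207740^0.25 = 0.014802 (Blasius is strictly valid for Re ≲ 1e5; used here as the smooth-pipe estimate the problem specifies)
(b) Darcy-Weisbach: ΔP = f·(L/D)·½ρV²/1000 = 0.014802·(177/0.094)·½·1000·2.21²/1000 = 68.06 kPa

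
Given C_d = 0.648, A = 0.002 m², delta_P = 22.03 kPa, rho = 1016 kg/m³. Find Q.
Formula: Q = C_d A \sqrt{\frac{2 \Delta P}{\rho}}
Q = 0.648·0.002·√(2·(22.03·1000)/1016)·1000 = 8.535 L/s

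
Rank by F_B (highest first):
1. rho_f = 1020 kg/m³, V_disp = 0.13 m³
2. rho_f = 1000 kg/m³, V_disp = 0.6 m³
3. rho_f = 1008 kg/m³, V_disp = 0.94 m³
Case 1: F_B = 1301 N
Case 2: F_B = 5886 N
Case 3: F_B = 9295 N
Ranking (highest first): 3, 2, 1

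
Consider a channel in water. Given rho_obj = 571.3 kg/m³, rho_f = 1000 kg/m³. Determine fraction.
Formula: f_{sub} = \frac{\rho_{obj}}{\rho_f}
fraction = 571.3/1000 = 0.5713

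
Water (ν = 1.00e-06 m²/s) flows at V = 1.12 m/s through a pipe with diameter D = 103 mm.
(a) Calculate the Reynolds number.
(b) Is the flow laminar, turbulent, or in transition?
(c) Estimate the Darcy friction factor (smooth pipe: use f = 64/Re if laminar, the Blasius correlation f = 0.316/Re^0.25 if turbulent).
(a) Re = V·D/ν = 1.12·0.103/1.00e-06 = 115360
(b) Flow regime: turbulent (Re > 4000)
(c) Friction factor: f = 0.316/Re^0.25 = 0.316/115360^0.25 = 0.01715 (Blasius is strictly valid for Re ≲ 1e5; used here as the smooth-pipe estimate the problem specifies)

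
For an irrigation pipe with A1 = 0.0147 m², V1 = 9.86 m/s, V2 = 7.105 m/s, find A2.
Formula: V_2 = \frac{A_1 V_1}{A_2}
Substituting knowns: 7.105 = 0.0147·9.86/A2
Solving for A2: A2 = 0.0147·9.86/7.105 = 0.0204 m²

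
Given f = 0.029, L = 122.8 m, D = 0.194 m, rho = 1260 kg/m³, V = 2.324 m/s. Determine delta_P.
Formula: \Delta P = f \frac{L}{D} \frac{\rho V^2}{2}
delta_P = 0.029·(122.8/0.194)·0.5·1260·2.324²/1000 = 62.46 kPa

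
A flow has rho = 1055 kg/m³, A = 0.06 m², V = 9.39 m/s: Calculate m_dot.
Formula: \dot{m} = \rho A V
m_dot = 1055·0.06·9.39 = 594.4 kg/s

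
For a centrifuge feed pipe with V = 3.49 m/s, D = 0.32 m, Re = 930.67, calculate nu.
Formula: Re = \frac{V D}{\nu}
Substituting knowns: 930.67 = 3.49·0.32/nu
Solving for nu: nu = 3.49·0.32/930.67 = 0.0012 m²/s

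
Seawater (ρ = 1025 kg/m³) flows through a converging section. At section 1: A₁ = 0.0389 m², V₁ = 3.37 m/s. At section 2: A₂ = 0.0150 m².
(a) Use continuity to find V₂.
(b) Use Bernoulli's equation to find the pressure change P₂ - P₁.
(a) Continuity: A₁V₁=A₂V₂ -> V₂=A₁V₁/A₂=0.0389*3.37/0.0150=8.74 m/s
(b) Bernoulli: P₂-P₁=0.5*rho*(V₁^2-V₂^2)/1000=0.5*1025*(3.37^2-8.74^2)/1000=-33.33 kPa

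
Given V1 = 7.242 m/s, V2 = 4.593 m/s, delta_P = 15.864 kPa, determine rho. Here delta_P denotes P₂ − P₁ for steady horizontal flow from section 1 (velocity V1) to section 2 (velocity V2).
Formula: \Delta P = \frac{1}{2} \rho (V_1^2 - V_2^2)
Substituting knowns: 15.864 = 0.5·rho·(7.242² − 4.593²)/1000
Solving for rho: rho = 2·(15.864·1000)/(7.242² − 4.593²) = 1012 kg/m³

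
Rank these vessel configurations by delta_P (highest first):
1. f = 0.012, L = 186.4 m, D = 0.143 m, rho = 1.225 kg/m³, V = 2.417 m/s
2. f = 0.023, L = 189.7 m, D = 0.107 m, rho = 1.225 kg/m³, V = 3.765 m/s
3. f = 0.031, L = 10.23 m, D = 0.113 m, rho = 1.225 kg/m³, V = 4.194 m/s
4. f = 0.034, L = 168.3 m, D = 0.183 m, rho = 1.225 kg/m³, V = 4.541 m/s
Case 1: delta_P = 0.05597 kPa
Case 2: delta_P = 0.354 kPa
Case 3: delta_P = 0.03024 kPa
Case 4: delta_P = 0.3949 kPa
Ranking (highest first): 4, 2, 1, 3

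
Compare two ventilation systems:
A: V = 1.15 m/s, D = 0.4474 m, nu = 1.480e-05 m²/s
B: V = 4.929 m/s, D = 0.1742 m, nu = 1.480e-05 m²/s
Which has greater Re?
Re(A) = 34764, Re(B) = 58016. Answer: B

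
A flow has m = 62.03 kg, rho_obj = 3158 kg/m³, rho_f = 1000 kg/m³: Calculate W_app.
Formula: W_{app} = mg\left(1 - \frac{\rho_f}{\rho_{obj}}\right)
W_app = 62.03·9.81·(1 − 1000/3158) = 415.8 N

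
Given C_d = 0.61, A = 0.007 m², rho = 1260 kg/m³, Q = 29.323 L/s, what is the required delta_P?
Formula: Q = C_d A \sqrt{\frac{2 \Delta P}{\rho}}
Substituting knowns: 29.323 = 0.61·0.007·√(2·(delta_P·1000)/1260)·1000
Solving for delta_P: delta_P = ((29.323/1000)/(0.61·0.007))²·1260/2/1000 = 29.71 kPa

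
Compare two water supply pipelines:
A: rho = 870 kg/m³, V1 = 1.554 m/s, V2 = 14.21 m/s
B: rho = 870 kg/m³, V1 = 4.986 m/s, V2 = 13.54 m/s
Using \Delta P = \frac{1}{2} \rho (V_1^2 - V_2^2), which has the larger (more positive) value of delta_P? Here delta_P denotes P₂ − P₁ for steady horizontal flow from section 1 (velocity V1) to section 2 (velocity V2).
delta_P(A) = -86.79 kPa, delta_P(B) = -68.94 kPa. Answer: B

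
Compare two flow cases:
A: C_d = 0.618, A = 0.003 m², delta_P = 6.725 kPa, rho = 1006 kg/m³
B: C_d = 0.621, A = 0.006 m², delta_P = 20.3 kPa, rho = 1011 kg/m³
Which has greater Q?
Q(A) = 6.779 L/s, Q(B) = 23.61 L/s. Answer: B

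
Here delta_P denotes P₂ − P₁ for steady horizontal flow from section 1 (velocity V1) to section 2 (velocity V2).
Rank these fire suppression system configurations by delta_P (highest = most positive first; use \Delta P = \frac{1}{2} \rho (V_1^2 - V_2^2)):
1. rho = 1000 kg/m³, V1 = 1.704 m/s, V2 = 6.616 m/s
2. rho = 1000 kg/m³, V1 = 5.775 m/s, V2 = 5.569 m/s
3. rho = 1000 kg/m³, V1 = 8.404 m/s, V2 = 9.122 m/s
Case 1: delta_P = -20.43 kPa
Case 2: delta_P = 1.168 kPa
Case 3: delta_P = -6.292 kPa
Ranking (highest first): 2, 3, 1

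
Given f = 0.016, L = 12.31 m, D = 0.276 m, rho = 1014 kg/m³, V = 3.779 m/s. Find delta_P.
Formula: \Delta P = f \frac{L}{D} \frac{\rho V^2}{2}
delta_P = 0.016·(12.31/0.276)·0.5·1014·3.779²/1000 = 5.167 kPa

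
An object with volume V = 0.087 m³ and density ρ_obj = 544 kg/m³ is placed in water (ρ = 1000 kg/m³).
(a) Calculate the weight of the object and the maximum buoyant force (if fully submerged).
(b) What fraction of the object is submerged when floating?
(a) W=rho_obj*g*V=544*9.81*0.087=464.3 N; F_B(max)=rho*g*V=1000*9.81*0.087=853.5 N
(b) Floating fraction=rho_obj/rho=544/1000=0.544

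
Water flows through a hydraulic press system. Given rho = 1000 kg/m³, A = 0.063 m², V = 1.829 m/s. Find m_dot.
Formula: \dot{m} = \rho A V
m_dot = 1000·0.063·1.829 = 115.2 kg/s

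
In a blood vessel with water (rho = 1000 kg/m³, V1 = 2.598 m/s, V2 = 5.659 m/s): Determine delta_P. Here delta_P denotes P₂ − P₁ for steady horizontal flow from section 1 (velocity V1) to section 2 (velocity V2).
Formula: \Delta P = \frac{1}{2} \rho (V_1^2 - V_2^2)
delta_P = 0.5·1000·(2.598² − 5.659²)/1000 = -12.64 kPa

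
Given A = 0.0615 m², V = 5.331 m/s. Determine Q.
Formula: Q = A V
Q = 0.0615·5.331·1000 = 327.9 L/s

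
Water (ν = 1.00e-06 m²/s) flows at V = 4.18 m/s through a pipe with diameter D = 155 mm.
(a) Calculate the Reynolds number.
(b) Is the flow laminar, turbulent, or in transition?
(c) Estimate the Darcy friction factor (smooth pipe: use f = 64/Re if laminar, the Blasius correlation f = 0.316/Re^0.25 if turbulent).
(a) Re = V·D/ν = 4.18·0.155/1.00e-06 = 647900
(b) Flow regime: turbulent (Re > 4000)
(c) Friction factor: f = 0.316/Re^0.25 = 0.316/647900^0.25 = 0.01114 (Blasius is strictly valid for Re ≲ 1e5; used here as the smooth-pipe estimate the problem specifies)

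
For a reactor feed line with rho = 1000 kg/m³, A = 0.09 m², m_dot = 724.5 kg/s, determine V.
Formula: \dot{m} = \rho A V
Substituting knowns: 724.5 = 1000·0.09·V
Solving for V: V = 724.5/(1000·0.09) = 8.05 m/s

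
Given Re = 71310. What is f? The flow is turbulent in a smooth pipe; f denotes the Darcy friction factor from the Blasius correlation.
Formula: f = \frac{0.316}{Re^{0.25}}
f = 0.316/71310^0.25 = 0.01934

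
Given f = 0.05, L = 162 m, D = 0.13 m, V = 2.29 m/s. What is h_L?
Formula: h_L = f \frac{L}{D} \frac{V^2}{2g}
h_L = 0.05·(162/0.13)·2.29²/(2·9.81) = 16.65 m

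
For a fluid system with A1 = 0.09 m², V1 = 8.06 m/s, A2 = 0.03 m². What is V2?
Formula: V_2 = \frac{A_1 V_1}{A_2}
V2 = 0.09·8.06/0.03 = 24.18 m/s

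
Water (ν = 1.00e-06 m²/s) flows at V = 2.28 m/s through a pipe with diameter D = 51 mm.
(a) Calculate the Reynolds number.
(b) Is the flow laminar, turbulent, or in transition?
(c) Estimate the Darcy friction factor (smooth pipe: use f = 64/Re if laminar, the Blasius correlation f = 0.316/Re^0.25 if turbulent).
(a) Re = V·D/ν = 2.28·0.051/1.00e-06 = 116280
(b) Flow regime: turbulent (Re > 4000)
(c) Friction factor: f = 0.316/Re^0.25 = 0.316/116280^0.25 = 0.01711 (Blasius is strictly valid for Re ≲ 1e5; used here as the smooth-pipe estimate the problem specifies)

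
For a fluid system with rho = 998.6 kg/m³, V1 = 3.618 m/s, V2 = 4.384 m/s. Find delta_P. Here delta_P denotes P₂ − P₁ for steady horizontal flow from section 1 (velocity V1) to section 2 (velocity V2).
Formula: \Delta P = \frac{1}{2} \rho (V_1^2 - V_2^2)
delta_P = 0.5·998.6·(3.618² − 4.384²)/1000 = -3.06 kPa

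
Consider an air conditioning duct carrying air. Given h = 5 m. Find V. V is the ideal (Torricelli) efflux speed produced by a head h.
Formula: V = \sqrt{2 g h}
V = √(2·9.81·5) = 9.905 m/s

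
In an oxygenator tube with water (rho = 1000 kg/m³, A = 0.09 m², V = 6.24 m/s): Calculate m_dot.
Formula: \dot{m} = \rho A V
m_dot = 1000·0.09·6.24 = 561.6 kg/s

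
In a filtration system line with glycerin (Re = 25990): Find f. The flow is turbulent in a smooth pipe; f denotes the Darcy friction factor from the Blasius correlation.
Formula: f = \frac{0.316}{Re^{0.25}}
f = 0.316/25990^0.25 = 0.02489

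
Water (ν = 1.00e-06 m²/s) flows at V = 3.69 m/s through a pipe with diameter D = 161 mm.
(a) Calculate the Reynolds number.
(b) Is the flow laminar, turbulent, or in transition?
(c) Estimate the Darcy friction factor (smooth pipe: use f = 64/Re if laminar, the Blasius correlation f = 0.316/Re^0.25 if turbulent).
(a) Re = V·D/ν = 3.69·0.161/1.00e-06 = 594090
(b) Flow regime: turbulent (Re > 4000)
(c) Friction factor: f = 0.316/Re^0.25 = 0.316/594090^0.25 = 0.01138 (Blasius is strictly valid for Re ≲ 1e5; used here as the smooth-pipe estimate the problem specifies)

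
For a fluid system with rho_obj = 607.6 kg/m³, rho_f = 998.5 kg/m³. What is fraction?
Formula: f_{sub} = \frac{\rho_{obj}}{\rho_f}
fraction = 607.6/998.5 = 0.6085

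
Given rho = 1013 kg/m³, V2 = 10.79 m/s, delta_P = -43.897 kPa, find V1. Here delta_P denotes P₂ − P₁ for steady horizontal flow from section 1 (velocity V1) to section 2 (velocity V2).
Formula: \Delta P = \frac{1}{2} \rho (V_1^2 - V_2^2)
Substituting knowns: -43.897 = 0.5·1013·(V1² − 10.79²)/1000
Solving for V1: V1 = √(10.79² + 2·(-43.897·1000)/1013) = 5.455 m/s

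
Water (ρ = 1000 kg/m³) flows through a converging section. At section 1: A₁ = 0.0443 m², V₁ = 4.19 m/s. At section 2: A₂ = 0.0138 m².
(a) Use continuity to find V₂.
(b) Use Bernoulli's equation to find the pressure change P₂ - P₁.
(a) Continuity: A₁V₁=A₂V₂ -> V₂=A₁V₁/A₂=0.0443*4.19/0.0138=13.45 m/s
(b) Bernoulli: P₂-P₁=0.5*rho*(V₁^2-V₂^2)/1000=0.5*1000*(4.19^2-13.45^2)/1000=-81.67 kPa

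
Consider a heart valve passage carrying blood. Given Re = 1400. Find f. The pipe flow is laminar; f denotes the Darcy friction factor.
Formula: f = \frac{64}{Re}
f = 64/1400 = 0.04571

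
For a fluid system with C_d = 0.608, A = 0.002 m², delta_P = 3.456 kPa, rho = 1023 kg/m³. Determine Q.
Formula: Q = C_d A \sqrt{\frac{2 \Delta P}{\rho}}
Q = 0.608·0.002·√(2·(3.456·1000)/1023)·1000 = 3.161 L/s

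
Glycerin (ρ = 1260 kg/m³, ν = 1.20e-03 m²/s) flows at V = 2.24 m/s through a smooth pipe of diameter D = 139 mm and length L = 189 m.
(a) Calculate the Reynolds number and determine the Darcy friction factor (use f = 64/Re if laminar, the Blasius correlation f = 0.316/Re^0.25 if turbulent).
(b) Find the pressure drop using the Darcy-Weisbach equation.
(a) Re = V·D/ν = 2.24·0.139/1.20e-03 = 259.47 → laminar (Re < 2300); f = 64/Re = 64/259.47 = 0.24666
(b) Darcy-Weisbach: ΔP = f·(L/D)·½ρV²/1000 = 0.24666·(189/0.139)·½·1260·2.24²/1000 = 1060 kPa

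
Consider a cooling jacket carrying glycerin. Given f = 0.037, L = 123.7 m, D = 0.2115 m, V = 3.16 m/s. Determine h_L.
Formula: h_L = f \frac{L}{D} \frac{V^2}{2g}
h_L = 0.037·(123.7/0.2115)·3.16²/(2·9.81) = 11.01 m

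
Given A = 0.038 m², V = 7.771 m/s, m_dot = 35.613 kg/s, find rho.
Formula: \dot{m} = \rho A V
Substituting knowns: 35.613 = rho·0.038·7.771
Solving for rho: rho = 35.613/(0.038·7.771) = 120.6 kg/m³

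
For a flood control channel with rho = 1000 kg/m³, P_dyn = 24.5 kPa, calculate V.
Formula: P_{dyn} = \frac{1}{2} \rho V^2
Substituting knowns: 24.5 = 0.5·1000·V²/1000
Solving for V: V = √(2·(24.5·1000)/1000) = 7 m/s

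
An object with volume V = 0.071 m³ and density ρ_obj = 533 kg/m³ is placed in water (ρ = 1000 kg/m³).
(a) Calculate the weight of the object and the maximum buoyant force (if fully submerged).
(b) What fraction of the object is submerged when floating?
(a) W=rho_obj*g*V=533*9.81*0.071=371.2 N; F_B(max)=rho*g*V=1000*9.81*0.071=696.5 N
(b) Floating fraction=rho_obj/rho=533/1000=0.533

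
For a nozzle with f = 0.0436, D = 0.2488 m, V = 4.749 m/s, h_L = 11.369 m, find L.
Formula: h_L = f \frac{L}{D} \frac{V^2}{2g}
Substituting knowns: 11.369 = 0.0436·(L/0.2488)·4.749²/(2·9.81)
Solving for L: L = 11.369·2·9.81·0.2488/(0.0436·4.749²) = 56.44 m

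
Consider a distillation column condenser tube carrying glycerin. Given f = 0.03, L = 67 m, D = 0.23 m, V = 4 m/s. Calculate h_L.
Formula: h_L = f \frac{L}{D} \frac{V^2}{2g}
h_L = 0.03·(67/0.23)·4²/(2·9.81) = 7.127 m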